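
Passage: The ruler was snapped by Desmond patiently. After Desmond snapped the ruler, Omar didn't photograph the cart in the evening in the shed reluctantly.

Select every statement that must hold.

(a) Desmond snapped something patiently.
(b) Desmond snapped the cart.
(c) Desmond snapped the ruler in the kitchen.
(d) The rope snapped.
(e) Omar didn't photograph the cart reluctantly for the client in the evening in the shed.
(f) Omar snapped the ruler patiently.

(a), (e)

(a) Entailed — this follows by dropping conjuncts from the snapping event's description.
(b) Not entailed — Desmond snapped the ruler, not the cart; the cart belongs to the photographing event.
(c) Not entailed — 'in the kitchen' adds information not in the original event.
(d) Not entailed — the ruler is what snapped, not the rope.
(e) Entailed — under negation, adding a further restriction is entailed: if no such photographing event occurred, none occurred for the client either.
(f) Not entailed — the passage has Desmond snapping the ruler, not Omar.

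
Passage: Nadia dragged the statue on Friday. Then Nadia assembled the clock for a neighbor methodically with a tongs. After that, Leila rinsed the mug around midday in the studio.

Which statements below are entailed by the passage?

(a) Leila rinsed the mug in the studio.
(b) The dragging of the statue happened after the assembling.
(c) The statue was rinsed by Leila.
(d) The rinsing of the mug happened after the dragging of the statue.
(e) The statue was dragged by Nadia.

(a) Entailed — dropping 'around midday' leaves a sub-description the original still satisfies.
(b) Not entailed — the narrative places the dragging before the assembling, not after.
(c) Not entailed — Leila rinsed the mug, not the statue; the statue belongs to the dragging event.
(d) Entailed — the narrative places the dragging before the rinsing.
(e) Entailed — dropping 'on Friday' leaves a sub-description the original still satisfies.

(a), (d), (e)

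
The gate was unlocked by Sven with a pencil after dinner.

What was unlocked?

the gate

'the gate' marks the patient of the unlocking event.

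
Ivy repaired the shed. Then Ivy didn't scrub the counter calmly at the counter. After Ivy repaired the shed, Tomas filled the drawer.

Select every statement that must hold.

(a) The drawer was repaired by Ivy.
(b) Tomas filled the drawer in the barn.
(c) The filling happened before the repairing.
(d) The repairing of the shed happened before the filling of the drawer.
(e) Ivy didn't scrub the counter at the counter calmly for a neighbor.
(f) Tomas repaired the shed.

(d), (e)

(a) Not entailed — Ivy repaired the shed, not the drawer; the drawer belongs to the filling event.
(b) Not entailed — 'in the barn' adds information not in the original event.
(c) Not entailed — the narrative places the repairing before the filling, not after.
(d) Entailed — the narrative places the repairing before the filling.
(e) Entailed — under negation, adding a further restriction is entailed: if no such scrubbing event occurred, none occurred for a neighbor either.
(f) Not entailed — the passage has Ivy repairing the shed, not Tomas.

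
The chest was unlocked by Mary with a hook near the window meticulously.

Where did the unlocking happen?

'near the window' marks the location of the unlocking event.

near the window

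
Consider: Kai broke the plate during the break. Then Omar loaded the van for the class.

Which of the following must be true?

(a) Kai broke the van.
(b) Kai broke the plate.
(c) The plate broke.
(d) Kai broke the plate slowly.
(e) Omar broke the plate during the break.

(b), (c)

(a) Not entailed — Kai broke the plate, not the van; the van belongs to the loading event.
(b) Entailed — the original entails any weakening of itself; this just drops 'during the break'.
(c) Entailed — 'Kai broke the plate' is causative; it entails the inchoative 'the plate broke'.
(d) Not entailed — 'slowly' adds information not in the original event.
(e) Not entailed — the passage has Kai breaking the plate, not Omar.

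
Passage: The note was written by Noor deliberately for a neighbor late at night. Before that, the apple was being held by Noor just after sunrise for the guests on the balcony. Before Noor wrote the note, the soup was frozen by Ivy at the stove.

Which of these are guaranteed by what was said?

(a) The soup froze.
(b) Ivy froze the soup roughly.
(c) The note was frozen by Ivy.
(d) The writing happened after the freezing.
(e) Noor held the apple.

(a), (d), (e)

(a) Entailed — 'Ivy froze the soup' is causative; it entails the inchoative 'the soup froze'.
(b) Not entailed — 'roughly' adds information not in the original event.
(c) Not entailed — Ivy froze the soup, not the note; the note belongs to the writing event.
(d) Entailed — the narrative places the freezing before the writing.
(e) Entailed — 'hold' is an activity; 'was holding' entails that some holding happened, so 'held' holds.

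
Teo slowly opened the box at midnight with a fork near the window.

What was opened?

the box

'the box' marks the patient of the opening event.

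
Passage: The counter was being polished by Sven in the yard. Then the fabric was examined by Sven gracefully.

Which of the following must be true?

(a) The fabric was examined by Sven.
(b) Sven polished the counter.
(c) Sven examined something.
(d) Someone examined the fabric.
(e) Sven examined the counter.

(a) Entailed — this follows by dropping conjuncts from the examining event's description.
(b) Entailed — 'polish' is an activity; 'was polishing' entails that some polishing happened, so 'polished' holds.
(c) Entailed — dropping 'gracefully' and generalizing the patient leaves a sub-description the original still satisfies.
(d) Entailed — this follows by dropping conjuncts from the examining event's description.
(e) Not entailed — Sven examined the fabric, not the counter; the counter belongs to the polishing event.

(a), (b), (c), (d)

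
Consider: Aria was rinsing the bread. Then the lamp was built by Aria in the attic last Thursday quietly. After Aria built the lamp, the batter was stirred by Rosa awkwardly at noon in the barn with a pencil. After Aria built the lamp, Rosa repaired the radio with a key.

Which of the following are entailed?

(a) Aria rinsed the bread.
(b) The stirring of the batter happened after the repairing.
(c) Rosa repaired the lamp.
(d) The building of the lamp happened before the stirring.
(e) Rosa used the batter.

(a), (d)

(a) Entailed — 'rinse' is an activity; 'was rinsing' entails that some rinsing happened, so 'rinsed' holds.
(b) Not entailed — the narrative doesn't order the repairing relative to the stirring.
(c) Not entailed — Rosa repaired the radio, not the lamp; the lamp belongs to the building event.
(d) Entailed — the narrative places the building before the stirring.
(e) Not entailed — the batter is the patient, not an instrument — Rosa used a pencil.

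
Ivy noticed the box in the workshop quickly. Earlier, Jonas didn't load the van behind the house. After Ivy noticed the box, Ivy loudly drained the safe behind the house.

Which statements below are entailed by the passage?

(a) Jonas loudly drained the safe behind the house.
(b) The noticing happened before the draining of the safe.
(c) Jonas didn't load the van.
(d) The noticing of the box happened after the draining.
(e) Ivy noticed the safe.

(b)

(a) Not entailed — the passage has Ivy draining the safe, not Jonas.
(b) Entailed — the narrative places the noticing before the draining.
(c) Not entailed — dropping 'behind the house' under negation is not valid — the original leaves open that Jonas loaded the van some other way.
(d) Not entailed — the narrative places the noticing before the draining, not after.
(e) Not entailed — Ivy noticed the box, not the safe; the safe belongs to the draining event.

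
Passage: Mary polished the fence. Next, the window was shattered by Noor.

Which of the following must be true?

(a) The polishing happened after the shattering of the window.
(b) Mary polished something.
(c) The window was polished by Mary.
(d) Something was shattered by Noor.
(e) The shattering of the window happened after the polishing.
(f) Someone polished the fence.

(a) Not entailed — the narrative places the polishing before the shattering, not after.
(b) Entailed — the original entails any weakening of itself; this just generalizes the patient.
(c) Not entailed — Mary polished the fence, not the window; the window belongs to the shattering event.
(d) Entailed — every conjunct here is already in the original shattering event.
(e) Entailed — the narrative places the polishing before the shattering.
(f) Entailed — this follows by dropping conjuncts from the polishing event's description.

(b), (d), (e), (f)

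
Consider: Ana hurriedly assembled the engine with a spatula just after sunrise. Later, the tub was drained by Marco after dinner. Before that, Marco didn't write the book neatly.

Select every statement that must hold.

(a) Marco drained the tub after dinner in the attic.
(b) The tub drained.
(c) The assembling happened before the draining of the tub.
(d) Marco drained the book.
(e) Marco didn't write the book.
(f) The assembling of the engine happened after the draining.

(a) Not entailed — 'in the attic' adds information not in the original event.
(b) Entailed — 'Marco drained the tub' is causative; it entails the inchoative 'the tub drained'.
(c) Entailed — the narrative places the assembling before the draining.
(d) Not entailed — Marco drained the tub, not the book; the book belongs to the writing event.
(e) Not entailed — dropping 'neatly' under negation is not valid — the original leaves open that Marco wrote the book some other way.
(f) Not entailed — the narrative places the assembling before the draining, not after.

(b), (c)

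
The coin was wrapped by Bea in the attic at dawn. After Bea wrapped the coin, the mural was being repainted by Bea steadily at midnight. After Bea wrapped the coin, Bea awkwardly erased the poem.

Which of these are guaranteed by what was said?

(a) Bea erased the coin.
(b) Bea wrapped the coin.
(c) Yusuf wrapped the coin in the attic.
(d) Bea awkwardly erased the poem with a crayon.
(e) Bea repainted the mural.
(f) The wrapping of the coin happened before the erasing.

(a) Not entailed — Bea erased the poem, not the coin; the coin belongs to the wrapping event.
(b) Entailed — dropping 'at dawn', 'in the attic' leaves a sub-description the original still satisfies.
(c) Not entailed — the passage has Bea wrapping the coin, not Yusuf.
(d) Not entailed — 'with a crayon' adds information not in the original event.
(e) Not entailed — 'was repainting' is progressive on an accomplishment; it does not entail the completed 'repainted'.
(f) Entailed — the narrative places the wrapping before the erasing.

(b), (f)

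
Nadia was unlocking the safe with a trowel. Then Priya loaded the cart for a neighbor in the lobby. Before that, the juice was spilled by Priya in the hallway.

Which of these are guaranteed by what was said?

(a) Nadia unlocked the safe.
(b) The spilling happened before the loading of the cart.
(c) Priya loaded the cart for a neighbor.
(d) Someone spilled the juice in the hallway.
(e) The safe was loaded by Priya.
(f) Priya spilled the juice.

(b), (c), (d), (f)

(a) Not entailed — 'was unlocking' is progressive on an accomplishment; it does not entail the completed 'unlocked'.
(b) Entailed — the narrative places the spilling before the loading.
(c) Entailed — every conjunct here is already in the original loading event.
(d) Entailed — this follows by dropping conjuncts from the spilling event's description.
(e) Not entailed — Priya loaded the cart, not the safe; the safe belongs to the unlocking event.
(f) Entailed — every conjunct here is already in the original spilling event.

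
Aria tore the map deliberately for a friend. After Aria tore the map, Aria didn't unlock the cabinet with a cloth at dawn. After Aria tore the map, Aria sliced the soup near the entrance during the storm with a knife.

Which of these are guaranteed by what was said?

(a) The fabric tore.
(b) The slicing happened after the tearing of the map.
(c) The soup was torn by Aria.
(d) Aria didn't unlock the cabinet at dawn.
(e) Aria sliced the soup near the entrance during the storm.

(b), (e)

(a) Not entailed — the map is what tore, not the fabric.
(b) Entailed — the narrative places the tearing before the slicing.
(c) Not entailed — Aria tore the map, not the soup; the soup belongs to the slicing event.
(d) Not entailed — dropping 'with a cloth' under negation is not valid — the original leaves open that Aria unlocked the cabinet some other way.
(e) Entailed — every conjunct here is already in the original slicing event.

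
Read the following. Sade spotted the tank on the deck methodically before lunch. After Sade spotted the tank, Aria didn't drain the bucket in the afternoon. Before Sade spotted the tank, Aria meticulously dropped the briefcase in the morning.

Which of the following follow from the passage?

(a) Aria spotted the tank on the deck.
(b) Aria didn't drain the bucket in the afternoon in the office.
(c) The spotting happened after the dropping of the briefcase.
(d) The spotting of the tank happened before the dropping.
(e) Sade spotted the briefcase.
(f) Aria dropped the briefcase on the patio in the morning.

(b), (c)

(a) Not entailed — the passage has Sade spotting the tank, not Aria.
(b) Entailed — under negation, adding a further restriction is entailed: if no such draining event occurred, none occurred in the office either.
(c) Entailed — the narrative places the dropping before the spotting.
(d) Not entailed — the narrative places the dropping before the spotting, not after.
(e) Not entailed — Sade spotted the tank, not the briefcase; the briefcase belongs to the dropping event.
(f) Not entailed — 'on the patio' adds information not in the original event.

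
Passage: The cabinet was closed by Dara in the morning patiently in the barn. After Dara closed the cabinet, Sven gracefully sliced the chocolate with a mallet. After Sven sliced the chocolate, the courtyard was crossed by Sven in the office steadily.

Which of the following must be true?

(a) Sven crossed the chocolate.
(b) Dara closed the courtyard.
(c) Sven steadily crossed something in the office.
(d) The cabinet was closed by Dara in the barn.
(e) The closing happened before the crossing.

(c), (d), (e)

(a) Not entailed — Sven crossed the courtyard, not the chocolate; the chocolate belongs to the slicing event.
(b) Not entailed — Dara closed the cabinet, not the courtyard; the courtyard belongs to the crossing event.
(c) Entailed — the original entails any weakening of itself; this just generalizes the patient.
(d) Entailed — the original entails any weakening of itself; this just drops 'patiently', 'in the morning'.
(e) Entailed — the narrative places the closing before the crossing.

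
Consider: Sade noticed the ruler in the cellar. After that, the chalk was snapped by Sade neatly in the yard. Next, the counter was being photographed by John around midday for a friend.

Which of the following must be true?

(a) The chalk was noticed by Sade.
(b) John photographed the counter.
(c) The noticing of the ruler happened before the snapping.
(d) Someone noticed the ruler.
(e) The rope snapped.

(c), (d)

(a) Not entailed — Sade noticed the ruler, not the chalk; the chalk belongs to the snapping event.
(b) Not entailed — 'was photographing' is progressive on an accomplishment; it does not entail the completed 'photographed'.
(c) Entailed — the narrative places the noticing before the snapping.
(d) Entailed — this follows by dropping conjuncts from the noticing event's description.
(e) Not entailed — the chalk is what snapped, not the rope.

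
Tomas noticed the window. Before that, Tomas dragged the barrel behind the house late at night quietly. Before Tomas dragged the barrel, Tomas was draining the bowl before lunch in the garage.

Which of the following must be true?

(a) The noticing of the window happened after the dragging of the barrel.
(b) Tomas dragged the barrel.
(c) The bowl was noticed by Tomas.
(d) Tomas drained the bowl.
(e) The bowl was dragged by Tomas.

(a) Entailed — the narrative places the dragging before the noticing.
(b) Entailed — the original entails any weakening of itself; this just drops 'quietly', 'behind the house', 'late at night'.
(c) Not entailed — Tomas noticed the window, not the bowl; the bowl belongs to the draining event.
(d) Not entailed — 'was draining' is progressive on an accomplishment; it does not entail the completed 'drained'.
(e) Not entailed — Tomas dragged the barrel, not the bowl; the bowl belongs to the draining event.

(a), (b)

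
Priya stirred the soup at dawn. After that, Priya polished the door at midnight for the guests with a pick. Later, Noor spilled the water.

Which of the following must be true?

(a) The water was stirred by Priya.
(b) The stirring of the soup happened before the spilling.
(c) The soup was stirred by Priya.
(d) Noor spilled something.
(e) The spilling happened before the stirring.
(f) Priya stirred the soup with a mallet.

(a) Not entailed — Priya stirred the soup, not the water; the water belongs to the spilling event.
(b) Entailed — the narrative places the stirring before the spilling.
(c) Entailed — every conjunct here is already in the original stirring event.
(d) Entailed — this follows by dropping conjuncts from the spilling event's description.
(e) Not entailed — the narrative places the stirring before the spilling, not after.
(f) Not entailed — 'with a mallet' adds information not in the original event.

(b), (c), (d)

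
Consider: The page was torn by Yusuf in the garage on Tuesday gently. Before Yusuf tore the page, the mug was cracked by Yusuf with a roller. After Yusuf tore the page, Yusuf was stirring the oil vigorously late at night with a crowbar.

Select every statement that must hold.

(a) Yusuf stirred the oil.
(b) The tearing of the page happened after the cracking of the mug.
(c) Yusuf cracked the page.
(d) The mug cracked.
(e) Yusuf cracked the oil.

(a), (b), (d)

(a) Entailed — 'stir' is an activity; 'was stirring' entails that some stirring happened, so 'stirred' holds.
(b) Entailed — the narrative places the cracking before the tearing.
(c) Not entailed — Yusuf cracked the mug, not the page; the page belongs to the tearing event.
(d) Entailed — 'Yusuf cracked the mug' is causative; it entails the inchoative 'the mug cracked'.
(e) Not entailed — Yusuf cracked the mug, not the oil; the oil belongs to the stirring event.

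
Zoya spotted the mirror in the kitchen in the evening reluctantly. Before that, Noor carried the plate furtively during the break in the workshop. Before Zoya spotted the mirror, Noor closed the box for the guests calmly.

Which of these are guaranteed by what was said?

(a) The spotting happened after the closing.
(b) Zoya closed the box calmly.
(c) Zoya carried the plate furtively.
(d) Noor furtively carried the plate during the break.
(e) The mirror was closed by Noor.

(a), (d)

(a) Entailed — the narrative places the closing before the spotting.
(b) Not entailed — the passage has Noor closing the box, not Zoya.
(c) Not entailed — the passage has Noor carrying the plate, not Zoya.
(d) Entailed — the original entails any weakening of itself; this just drops 'in the workshop'.
(e) Not entailed — Noor closed the box, not the mirror; the mirror belongs to the spotting event.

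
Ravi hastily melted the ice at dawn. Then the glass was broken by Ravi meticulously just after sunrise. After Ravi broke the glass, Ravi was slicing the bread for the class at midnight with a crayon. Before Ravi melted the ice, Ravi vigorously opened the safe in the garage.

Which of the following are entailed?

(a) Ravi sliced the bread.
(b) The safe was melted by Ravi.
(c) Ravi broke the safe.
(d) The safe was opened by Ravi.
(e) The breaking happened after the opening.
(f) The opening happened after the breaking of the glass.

(d), (e)

(a) Not entailed — 'was slicing' is progressive on an accomplishment; it does not entail the completed 'sliced'.
(b) Not entailed — Ravi melted the ice, not the safe; the safe belongs to the opening event.
(c) Not entailed — Ravi broke the glass, not the safe; the safe belongs to the opening event.
(d) Entailed — the original entails any weakening of itself; this just drops 'in the garage', 'vigorously'.
(e) Entailed — the narrative places the opening before the breaking.
(f) Not entailed — the narrative places the opening before the breaking, not after.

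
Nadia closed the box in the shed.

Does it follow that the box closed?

yes

'Nadia closed the box' is the causative; it entails the inchoative 'the box closed'.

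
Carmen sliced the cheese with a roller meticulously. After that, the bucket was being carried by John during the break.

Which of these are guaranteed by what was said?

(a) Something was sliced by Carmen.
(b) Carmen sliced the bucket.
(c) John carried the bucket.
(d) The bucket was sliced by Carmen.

(a), (c)

(a) Entailed — dropping 'meticulously', 'with a roller' and generalizing the patient leaves a sub-description the original still satisfies.
(b) Not entailed — Carmen sliced the cheese, not the bucket; the bucket belongs to the carrying event.
(c) Entailed — 'carry' is an activity; 'was carrying' entails that some carrying happened, so 'carried' holds.
(d) Not entailed — Carmen sliced the cheese, not the bucket; the bucket belongs to the carrying event.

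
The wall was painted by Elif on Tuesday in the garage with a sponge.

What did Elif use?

'with a sponge' marks the instrument of the painting event.

a sponge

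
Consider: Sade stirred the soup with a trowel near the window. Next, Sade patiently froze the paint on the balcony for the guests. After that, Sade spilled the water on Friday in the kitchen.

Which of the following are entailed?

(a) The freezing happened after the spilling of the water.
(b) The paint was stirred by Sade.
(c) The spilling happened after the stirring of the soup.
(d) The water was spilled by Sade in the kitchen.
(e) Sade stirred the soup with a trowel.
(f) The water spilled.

(c), (d), (e), (f)

(a) Not entailed — the narrative places the freezing before the spilling, not after.
(b) Not entailed — Sade stirred the soup, not the paint; the paint belongs to the freezing event.
(c) Entailed — the narrative places the stirring before the spilling.
(d) Entailed — dropping 'on Friday' leaves a sub-description the original still satisfies.
(e) Entailed — this follows by dropping conjuncts from the stirring event's description.
(f) Entailed — 'Sade spilled the water' is causative; it entails the inchoative 'the water spilled'.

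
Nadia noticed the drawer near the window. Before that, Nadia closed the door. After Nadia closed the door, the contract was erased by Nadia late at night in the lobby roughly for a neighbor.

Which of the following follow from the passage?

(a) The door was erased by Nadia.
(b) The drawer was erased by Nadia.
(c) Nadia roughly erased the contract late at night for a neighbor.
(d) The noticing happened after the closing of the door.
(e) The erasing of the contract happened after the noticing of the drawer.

(c), (d)

(a) Not entailed — Nadia erased the contract, not the door; the door belongs to the closing event.
(b) Not entailed — Nadia erased the contract, not the drawer; the drawer belongs to the noticing event.
(c) Entailed — dropping 'in the lobby' leaves a sub-description the original still satisfies.
(d) Entailed — the narrative places the closing before the noticing.
(e) Not entailed — the narrative doesn't order the noticing relative to the erasing.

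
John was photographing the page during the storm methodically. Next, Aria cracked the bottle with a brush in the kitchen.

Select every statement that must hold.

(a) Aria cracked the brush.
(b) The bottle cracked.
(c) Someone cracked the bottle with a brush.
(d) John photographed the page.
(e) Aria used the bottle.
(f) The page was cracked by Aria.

(a) Not entailed — the brush is the instrument, not what was cracked.
(b) Entailed — 'Aria cracked the bottle' is causative; it entails the inchoative 'the bottle cracked'.
(c) Entailed — every conjunct here is already in the original cracking event.
(d) Not entailed — 'was photographing' is progressive on an accomplishment; it does not entail the completed 'photographed'.
(e) Not entailed — the bottle is the patient, not an instrument — Aria used a brush.
(f) Not entailed — Aria cracked the bottle, not the page; the page belongs to the photographing event.

(b), (c)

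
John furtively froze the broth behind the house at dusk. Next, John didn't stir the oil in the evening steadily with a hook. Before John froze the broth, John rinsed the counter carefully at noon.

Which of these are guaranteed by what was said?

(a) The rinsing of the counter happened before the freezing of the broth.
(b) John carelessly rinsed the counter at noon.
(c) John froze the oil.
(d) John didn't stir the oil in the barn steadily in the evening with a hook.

(a), (d)

(a) Entailed — the narrative places the rinsing before the freezing.
(b) Not entailed — 'carelessly' adds a manner not in (and inconsistent with) the original.
(c) Not entailed — John froze the broth, not the oil; the oil belongs to the stirring event.
(d) Entailed — under negation, adding a further restriction is entailed: if no such stirring event occurred, none occurred in the barn either.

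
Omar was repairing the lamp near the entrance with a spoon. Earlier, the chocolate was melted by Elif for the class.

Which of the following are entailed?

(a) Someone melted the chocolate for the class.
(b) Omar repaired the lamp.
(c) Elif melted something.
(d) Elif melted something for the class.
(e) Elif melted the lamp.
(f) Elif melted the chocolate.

(a), (c), (d), (f)

(a) Entailed — this follows by dropping conjuncts from the melting event's description.
(b) Not entailed — 'was repairing' is progressive on an accomplishment; it does not entail the completed 'repaired'.
(c) Entailed — the original entails any weakening of itself; this just drops 'for the class' and generalizes the patient.
(d) Entailed — generalizing the patient leaves a sub-description the original still satisfies.
(e) Not entailed — Elif melted the chocolate, not the lamp; the lamp belongs to the repairing event.
(f) Entailed — every conjunct here is already in the original melting event.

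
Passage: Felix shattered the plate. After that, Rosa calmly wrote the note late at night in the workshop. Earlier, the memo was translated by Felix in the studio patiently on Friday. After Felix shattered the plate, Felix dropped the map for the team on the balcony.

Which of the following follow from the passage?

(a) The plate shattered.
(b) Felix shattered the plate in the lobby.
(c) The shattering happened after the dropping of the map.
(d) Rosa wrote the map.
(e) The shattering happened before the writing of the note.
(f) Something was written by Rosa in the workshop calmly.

(a) Entailed — 'Felix shattered the plate' is causative; it entails the inchoative 'the plate shattered'.
(b) Not entailed — 'in the lobby' adds information not in the original event.
(c) Not entailed — the narrative places the shattering before the dropping, not after.
(d) Not entailed — Rosa wrote the note, not the map; the map belongs to the dropping event.
(e) Entailed — the narrative places the shattering before the writing.
(f) Entailed — dropping 'late at night' and generalizing the patient leaves a sub-description the original still satisfies.

(a), (e), (f)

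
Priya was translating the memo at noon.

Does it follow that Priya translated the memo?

no

'was translating' is progressive; for an accomplishment like 'translate the memo', it doesn't entail completion.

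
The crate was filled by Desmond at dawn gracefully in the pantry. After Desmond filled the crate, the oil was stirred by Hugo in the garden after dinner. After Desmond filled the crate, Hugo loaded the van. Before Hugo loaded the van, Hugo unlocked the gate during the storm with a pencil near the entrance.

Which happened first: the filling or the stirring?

The connectives place the filling before the stirring.

the filling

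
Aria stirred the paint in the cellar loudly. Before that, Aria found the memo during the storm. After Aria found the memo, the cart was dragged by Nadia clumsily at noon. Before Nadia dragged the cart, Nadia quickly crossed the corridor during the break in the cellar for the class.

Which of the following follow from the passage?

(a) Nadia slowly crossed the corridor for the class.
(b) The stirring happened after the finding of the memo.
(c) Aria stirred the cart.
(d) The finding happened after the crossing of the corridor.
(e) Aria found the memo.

(b), (e)

(a) Not entailed — 'slowly' adds a manner not in (and inconsistent with) the original.
(b) Entailed — the narrative places the finding before the stirring.
(c) Not entailed — Aria stirred the paint, not the cart; the cart belongs to the dragging event.
(d) Not entailed — the narrative doesn't order the crossing relative to the finding.
(e) Entailed — dropping 'during the storm' leaves a sub-description the original still satisfies.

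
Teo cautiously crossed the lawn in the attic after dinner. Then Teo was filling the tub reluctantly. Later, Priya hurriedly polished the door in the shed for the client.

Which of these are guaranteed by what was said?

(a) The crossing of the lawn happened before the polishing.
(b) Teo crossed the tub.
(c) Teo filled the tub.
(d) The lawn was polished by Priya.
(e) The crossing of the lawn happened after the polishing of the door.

(a) Entailed — the narrative places the crossing before the polishing.
(b) Not entailed — Teo crossed the lawn, not the tub; the tub belongs to the filling event.
(c) Not entailed — 'was filling' is progressive on an accomplishment; it does not entail the completed 'filled'.
(d) Not entailed — Priya polished the door, not the lawn; the lawn belongs to the crossing event.
(e) Not entailed — the narrative places the crossing before the polishing, not after.

(a)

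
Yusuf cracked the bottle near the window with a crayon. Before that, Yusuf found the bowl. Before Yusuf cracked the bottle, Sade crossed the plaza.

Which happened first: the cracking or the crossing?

the crossing

The connectives place the crossing before the cracking.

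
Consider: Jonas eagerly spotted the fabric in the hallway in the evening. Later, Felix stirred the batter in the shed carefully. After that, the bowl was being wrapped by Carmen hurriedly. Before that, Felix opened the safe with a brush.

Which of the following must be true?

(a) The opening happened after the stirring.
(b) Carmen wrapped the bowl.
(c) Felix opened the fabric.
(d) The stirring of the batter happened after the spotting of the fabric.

(d)

(a) Not entailed — the narrative doesn't order the stirring relative to the opening.
(b) Not entailed — 'was wrapping' is progressive on an accomplishment; it does not entail the completed 'wrapped'.
(c) Not entailed — Felix opened the safe, not the fabric; the fabric belongs to the spotting event.
(d) Entailed — the narrative places the spotting before the stirring.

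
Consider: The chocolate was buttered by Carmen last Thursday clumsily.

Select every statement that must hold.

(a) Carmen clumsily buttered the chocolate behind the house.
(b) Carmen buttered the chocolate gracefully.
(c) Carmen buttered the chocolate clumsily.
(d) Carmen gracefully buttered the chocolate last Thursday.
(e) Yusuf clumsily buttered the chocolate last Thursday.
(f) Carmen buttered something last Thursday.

(a) Not entailed — 'behind the house' adds information not in the original event.
(b) Not entailed — 'gracefully' adds a manner not in (and inconsistent with) the original.
(c) Entailed — dropping 'last Thursday' leaves a sub-description the original still satisfies.
(d) Not entailed — 'gracefully' adds a manner not in (and inconsistent with) the original.
(e) Not entailed — the passage has Carmen buttering the chocolate, not Yusuf.
(f) Entailed — the original entails any weakening of itself; this just drops 'clumsily' and generalizes the patient.

(c), (f)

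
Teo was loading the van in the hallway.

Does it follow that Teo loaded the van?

no

'was loading' is progressive; for an accomplishment like 'load the van', it doesn't entail completion.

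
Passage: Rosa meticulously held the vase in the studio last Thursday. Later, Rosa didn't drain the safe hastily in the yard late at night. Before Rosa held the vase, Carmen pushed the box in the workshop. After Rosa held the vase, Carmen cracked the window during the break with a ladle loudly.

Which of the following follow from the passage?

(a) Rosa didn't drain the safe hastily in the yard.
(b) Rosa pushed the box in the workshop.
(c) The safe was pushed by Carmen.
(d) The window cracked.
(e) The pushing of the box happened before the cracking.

(a) Not entailed — dropping 'late at night' under negation is not valid — the original leaves open that Rosa drained the safe some other way.
(b) Not entailed — the passage has Carmen pushing the box, not Rosa.
(c) Not entailed — Carmen pushed the box, not the safe; the safe belongs to the draining event.
(d) Entailed — 'Carmen cracked the window' is causative; it entails the inchoative 'the window cracked'.
(e) Entailed — the narrative places the pushing before the cracking.

(d), (e)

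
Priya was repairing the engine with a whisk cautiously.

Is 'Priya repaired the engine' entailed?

no

'was repairing' is progressive; for an accomplishment like 'repair the engine', it doesn't entail completion.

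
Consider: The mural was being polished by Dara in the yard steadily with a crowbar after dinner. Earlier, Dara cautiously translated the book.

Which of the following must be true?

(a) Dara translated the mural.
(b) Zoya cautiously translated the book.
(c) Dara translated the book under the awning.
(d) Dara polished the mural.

(d)

(a) Not entailed — Dara translated the book, not the mural; the mural belongs to the polishing event.
(b) Not entailed — the passage has Dara translating the book, not Zoya.
(c) Not entailed — 'under the awning' adds information not in the original event.
(d) Entailed — 'polish' is an activity; 'was polishing' entails that some polishing happened, so 'polished' holds.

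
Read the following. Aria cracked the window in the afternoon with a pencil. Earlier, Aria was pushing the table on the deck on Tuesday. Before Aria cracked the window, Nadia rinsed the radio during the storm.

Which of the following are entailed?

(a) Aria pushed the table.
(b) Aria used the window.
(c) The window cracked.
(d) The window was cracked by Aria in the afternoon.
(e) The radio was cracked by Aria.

(a) Entailed — 'push' is an activity; 'was pushing' entails that some pushing happened, so 'pushed' holds.
(b) Not entailed — the window is the patient, not an instrument — Aria used a pencil.
(c) Entailed — 'Aria cracked the window' is causative; it entails the inchoative 'the window cracked'.
(d) Entailed — this follows by dropping conjuncts from the cracking event's description.
(e) Not entailed — Aria cracked the window, not the radio; the radio belongs to the rinsing event.

(a), (c), (d)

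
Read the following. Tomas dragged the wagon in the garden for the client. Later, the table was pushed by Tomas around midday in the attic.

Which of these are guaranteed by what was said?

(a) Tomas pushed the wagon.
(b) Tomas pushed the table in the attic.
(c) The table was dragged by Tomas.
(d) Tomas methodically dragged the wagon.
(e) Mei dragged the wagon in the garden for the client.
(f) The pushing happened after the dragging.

(b), (f)

(a) Not entailed — Tomas pushed the table, not the wagon; the wagon belongs to the dragging event.
(b) Entailed — the original entails any weakening of itself; this just drops 'around midday'.
(c) Not entailed — Tomas dragged the wagon, not the table; the table belongs to the pushing event.
(d) Not entailed — 'methodically' adds information not in the original event.
(e) Not entailed — the passage has Tomas dragging the wagon, not Mei.
(f) Entailed — the narrative places the dragging before the pushing.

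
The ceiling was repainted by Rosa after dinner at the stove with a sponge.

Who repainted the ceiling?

Rosa

'Rosa' marks the agent of the repainting event.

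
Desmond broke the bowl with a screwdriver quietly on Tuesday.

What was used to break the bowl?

'with a screwdriver' marks the instrument of the breaking event.

a screwdriver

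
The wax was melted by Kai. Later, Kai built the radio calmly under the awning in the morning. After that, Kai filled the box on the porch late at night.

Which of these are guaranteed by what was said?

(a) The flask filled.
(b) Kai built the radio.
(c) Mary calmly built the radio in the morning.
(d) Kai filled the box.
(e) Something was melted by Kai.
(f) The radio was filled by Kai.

(b), (d), (e)

(a) Not entailed — the box is what filled, not the flask.
(b) Entailed — dropping 'under the awning', 'in the morning', 'calmly' leaves a sub-description the original still satisfies.
(c) Not entailed — the passage has Kai building the radio, not Mary.
(d) Entailed — this follows by dropping conjuncts from the filling event's description.
(e) Entailed — this follows by dropping conjuncts from the melting event's description.
(f) Not entailed — Kai filled the box, not the radio; the radio belongs to the building event.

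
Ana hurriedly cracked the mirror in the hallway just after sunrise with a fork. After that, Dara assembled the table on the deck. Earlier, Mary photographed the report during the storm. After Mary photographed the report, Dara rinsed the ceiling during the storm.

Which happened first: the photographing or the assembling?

the photographing

The connectives place the photographing before the assembling.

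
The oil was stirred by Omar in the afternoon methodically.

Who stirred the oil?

'Omar' marks the agent of the stirring event.

Omar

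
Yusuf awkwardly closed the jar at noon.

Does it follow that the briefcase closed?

Nothing is said about any briefcase; only the jar is affected.

no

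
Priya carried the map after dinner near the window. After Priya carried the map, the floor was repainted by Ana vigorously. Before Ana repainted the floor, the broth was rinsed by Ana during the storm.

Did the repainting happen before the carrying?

The narrative orders the carrying before the repainting.

no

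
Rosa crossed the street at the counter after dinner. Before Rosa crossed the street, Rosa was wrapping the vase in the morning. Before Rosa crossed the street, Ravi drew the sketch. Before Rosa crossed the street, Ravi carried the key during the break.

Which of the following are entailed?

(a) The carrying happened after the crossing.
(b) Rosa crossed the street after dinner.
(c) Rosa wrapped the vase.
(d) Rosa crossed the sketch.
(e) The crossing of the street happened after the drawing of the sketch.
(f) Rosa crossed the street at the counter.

(a) Not entailed — the narrative places the carrying before the crossing, not after.
(b) Entailed — the original entails any weakening of itself; this just drops 'at the counter'.
(c) Not entailed — 'was wrapping' is progressive on an accomplishment; it does not entail the completed 'wrapped'.
(d) Not entailed — Rosa crossed the street, not the sketch; the sketch belongs to the drawing event.
(e) Entailed — the narrative places the drawing before the crossing.
(f) Entailed — this follows by dropping conjuncts from the crossing event's description.

(b), (e), (f)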